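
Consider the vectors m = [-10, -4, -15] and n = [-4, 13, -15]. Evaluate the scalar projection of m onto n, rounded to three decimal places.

10.519

m · n = (-10)·(-4) + (-4)·13 + (-15)·(-15) = 40 - 52 + 225 = 213
|n| = √(16 + 169 + 225) = √410 ≈ 20.2485
comp_n m = 213 / √410 ≈ 10.519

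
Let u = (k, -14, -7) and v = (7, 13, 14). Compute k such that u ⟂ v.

40

u · v = k·7 + (-14)·13 + (-7)·14 = -280 + 7k
Set equal to 0: 7k = 280, so k = 40.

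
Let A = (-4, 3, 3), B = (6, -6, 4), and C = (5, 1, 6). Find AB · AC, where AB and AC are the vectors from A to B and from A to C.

111

AB = B − A = (10, -9, 1)
AC = C − A = (9, -2, 3)
AB · AC = 10·9 + (-9)·(-2) + 1·3 = 90 + 18 + 3 = 111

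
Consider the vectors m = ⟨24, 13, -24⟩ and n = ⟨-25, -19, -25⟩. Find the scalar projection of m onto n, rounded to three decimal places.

-6.154

m · n = 24·(-25) + 13·(-19) + (-24)·(-25) = -600 - 247 + 600 = -247
|n| = √(625 + 361 + 625) = √1611 ≈ 40.1373
comp_n m = -247 / √1611 ≈ -6.154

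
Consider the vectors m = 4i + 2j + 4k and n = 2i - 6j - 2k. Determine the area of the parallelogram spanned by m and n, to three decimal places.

37.947

i: 2·(-2) - 4·(-6) = -4 - (-24) = 20
j: 4·2 - 4·(-2) = 8 - (-8) = 16
k: 4·(-6) - 2·2 = -24 - 4 = -28
m × n = (20, 16, -28)
|m × n| = √(20² + 16² + (-28)²) = √1440 ≈ 37.9473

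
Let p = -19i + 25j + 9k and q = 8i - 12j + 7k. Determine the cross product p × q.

i: 25·7 - 9·(-12) = 175 - (-108) = 283
j: 9·8 - (-19)·7 = 72 - (-133) = 205
k: (-19)·(-12) - 25·8 = 228 - 200 = 28
p × q = (283, 205, 28)

(283, 205, 28)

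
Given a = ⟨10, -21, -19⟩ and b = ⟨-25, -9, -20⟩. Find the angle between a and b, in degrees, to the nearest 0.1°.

71.4

a · b = 10·(-25) + (-21)·(-9) + (-19)·(-20) = -250 + 189 + 380 = 319
|a|² = 100 + 441 + 361 = 902,  |a| = √902 ≈ 30.033315
|b|² = 625 + 81 + 400 = 1106,  |b| = √1106 ≈ 33.256578
cos θ = 319 / (30.033315 · 33.256578) ≈ 0.31938
θ = arccos(0.31938) ≈ 71.4°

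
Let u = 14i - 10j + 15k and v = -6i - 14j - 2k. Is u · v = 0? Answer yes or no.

u · v = 14·(-6) + (-10)·(-14) + 15·(-2) = -84 + 140 - 30 = 26
Nonzero, so the vectors are not orthogonal.

no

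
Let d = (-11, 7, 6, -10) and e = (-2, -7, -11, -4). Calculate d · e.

d · e = (-11)·(-2) + 7·(-7) + 6·(-11) + (-10)·(-4) = 22 - 49 - 66 + 40 = -53

-53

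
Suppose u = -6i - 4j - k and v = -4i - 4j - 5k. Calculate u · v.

45

u · v = (-6)·(-4) + (-4)·(-4) + (-1)·(-5) = 24 + 16 + 5 = 45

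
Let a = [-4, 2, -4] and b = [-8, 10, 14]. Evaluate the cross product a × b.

(68, 88, -24)

i: 2·14 - (-4)·10 = 28 - (-40) = 68
j: (-4)·(-8) - (-4)·14 = 32 - (-56) = 88
k: (-4)·10 - 2·(-8) = -40 - (-16) = -24
a × b = (68, 88, -24)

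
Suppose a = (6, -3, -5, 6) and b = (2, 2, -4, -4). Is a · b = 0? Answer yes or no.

a · b = 6·2 + (-3)·2 + (-5)·(-4) + 6·(-4) = 12 - 6 + 20 - 24 = 2
Nonzero, so the vectors are not orthogonal.

no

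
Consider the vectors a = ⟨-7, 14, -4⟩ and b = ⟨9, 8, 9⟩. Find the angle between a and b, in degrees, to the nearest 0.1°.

a · b = (-7)·9 + 14·8 + (-4)·9 = -63 + 112 - 36 = 13
|a|² = 49 + 196 + 16 = 261,  |a| = √261 ≈ 16.155494
|b|² = 81 + 64 + 81 = 226,  |b| = √226 ≈ 15.033296
cos θ = 13 / (16.155494 · 15.033296) ≈ 0.05353
θ = arccos(0.05353) ≈ 86.9°

86.9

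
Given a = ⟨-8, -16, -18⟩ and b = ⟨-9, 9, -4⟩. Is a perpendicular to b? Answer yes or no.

yes

a · b = (-8)·(-9) + (-16)·9 + (-18)·(-4) = 72 - 144 + 72 = 0
Zero, so the vectors are orthogonal.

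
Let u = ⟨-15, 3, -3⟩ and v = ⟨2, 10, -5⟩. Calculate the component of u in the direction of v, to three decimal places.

u · v = (-15)·2 + 3·10 + (-3)·(-5) = -30 + 30 + 15 = 15
|v| = √(4 + 100 + 25) = √129 ≈ 11.3578
comp_v u = 15 / √129 ≈ 1.321

1.321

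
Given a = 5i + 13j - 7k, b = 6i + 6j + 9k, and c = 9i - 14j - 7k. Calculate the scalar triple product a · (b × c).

b × c:
i: 6·(-7) - 9·(-14) = -42 - (-126) = 84
j: 9·9 - 6·(-7) = 81 - (-42) = 123
k: 6·(-14) - 6·9 = -84 - 54 = -138
b × c = (84, 123, -138)
a · (b × c) = 5·84 + 13·123 + (-7)·(-138) = 420 + 1599 + 966 = 2985

2985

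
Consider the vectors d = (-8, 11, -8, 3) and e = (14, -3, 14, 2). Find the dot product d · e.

d · e = (-8)·14 + 11·(-3) + (-8)·14 + 3·2 = -112 - 33 - 112 + 6 = -251

-251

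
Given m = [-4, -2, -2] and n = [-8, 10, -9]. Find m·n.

m · n = (-4)·(-8) + (-2)·10 + (-2)·(-9) = 32 - 20 + 18 = 30

30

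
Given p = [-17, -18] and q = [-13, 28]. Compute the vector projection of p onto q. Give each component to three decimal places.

(3.860, -8.315)

p · q = (-17)·(-13) + (-18)·28 = 221 - 504 = -283
|q|² = 169 + 784 = 953
proj_q p = (-283/953) · (-13, 28) ≈ (3.860, -8.315)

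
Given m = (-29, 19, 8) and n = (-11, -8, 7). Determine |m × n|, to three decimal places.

496.503

i: 19·7 - 8·(-8) = 133 - (-64) = 197
j: 8·(-11) - (-29)·7 = -88 - (-203) = 115
k: (-29)·(-8) - 19·(-11) = 232 - (-209) = 441
m × n = (197, 115, 441)
|m × n| = √(197² + 115² + 441²) = √246515 ≈ 496.5028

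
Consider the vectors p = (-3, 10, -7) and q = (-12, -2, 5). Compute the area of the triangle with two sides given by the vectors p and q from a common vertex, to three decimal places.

82.117

i: 10·5 - (-7)·(-2) = 50 - 14 = 36
j: (-7)·(-12) - (-3)·5 = 84 - (-15) = 99
k: (-3)·(-2) - 10·(-12) = 6 - (-120) = 126
p × q = (36, 99, 126)
|p × q| = √(36² + 99² + 126²) = √26973 ≈ 164.2346
area = ½ · 164.2346 ≈ 82.117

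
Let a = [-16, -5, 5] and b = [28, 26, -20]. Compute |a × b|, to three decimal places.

330.872

i: (-5)·(-20) - 5·26 = 100 - 130 = -30
j: 5·28 - (-16)·(-20) = 140 - 320 = -180
k: (-16)·26 - (-5)·28 = -416 - (-140) = -276
a × b = (-30, -180, -276)
|a × b| = √((-30)² + (-180)² + (-276)²) = √109476 ≈ 330.8716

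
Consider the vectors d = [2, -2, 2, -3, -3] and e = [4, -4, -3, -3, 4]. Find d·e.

d · e = 2·4 + (-2)·(-4) + 2·(-3) + (-3)·(-3) + (-3)·4 = 8 + 8 - 6 + 9 - 12 = 7

7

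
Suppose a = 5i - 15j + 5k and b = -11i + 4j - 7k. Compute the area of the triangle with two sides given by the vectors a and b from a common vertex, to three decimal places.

84.632

i: (-15)·(-7) - 5·4 = 105 - 20 = 85
j: 5·(-11) - 5·(-7) = -55 - (-35) = -20
k: 5·4 - (-15)·(-11) = 20 - 165 = -145
a × b = (85, -20, -145)
|a × b| = √(85² + (-20)² + (-145)²) = √28650 ≈ 169.2631
area = ½ · 169.2631 ≈ 84.632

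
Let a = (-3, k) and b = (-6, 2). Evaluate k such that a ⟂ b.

a · b = (-3)·(-6) + k·2 = 18 + 2k
Set equal to 0: 2k = -18, so k = -9.

-9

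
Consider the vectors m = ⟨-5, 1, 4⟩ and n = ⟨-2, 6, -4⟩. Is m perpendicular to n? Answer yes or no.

yes

m · n = (-5)·(-2) + 1·6 + 4·(-4) = 10 + 6 - 16 = 0
Zero, so the vectors are orthogonal.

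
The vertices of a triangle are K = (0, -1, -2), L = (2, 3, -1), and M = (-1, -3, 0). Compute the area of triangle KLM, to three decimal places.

5.590

KL = (2, 4, 1),  KM = (-1, -2, 2)
i: 4·2 - 1·(-2) = 8 - (-2) = 10
j: 1·(-1) - 2·2 = -1 - 4 = -5
k: 2·(-2) - 4·(-1) = -4 - (-4) = 0
KL × KM = (10, -5, 0)
|KL × KM| = √125 ≈ 11.1803
area = ½ · 11.1803 ≈ 5.590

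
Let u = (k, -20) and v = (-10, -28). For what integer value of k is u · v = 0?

56

u · v = k·(-10) + (-20)·(-28) = 560 - 10k
Set equal to 0: -10k = -560, so k = 56.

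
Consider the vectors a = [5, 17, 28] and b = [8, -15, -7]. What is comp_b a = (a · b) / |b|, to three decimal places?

-22.355

a · b = 5·8 + 17·(-15) + 28·(-7) = 40 - 255 - 196 = -411
|b| = √(64 + 225 + 49) = √338 ≈ 18.3848
comp_b a = -411 / √338 ≈ -22.355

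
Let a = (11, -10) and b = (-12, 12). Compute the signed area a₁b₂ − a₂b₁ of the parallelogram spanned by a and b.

11·12 - (-10)·(-12) = 132 - 120 = 12

12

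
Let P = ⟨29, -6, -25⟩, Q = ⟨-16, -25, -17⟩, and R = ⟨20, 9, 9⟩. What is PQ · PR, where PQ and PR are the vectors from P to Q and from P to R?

392

PQ = Q − P = (-45, -19, 8)
PR = R − P = (-9, 15, 34)
PQ · PR = (-45)·(-9) + (-19)·15 + 8·34 = 405 - 285 + 272 = 392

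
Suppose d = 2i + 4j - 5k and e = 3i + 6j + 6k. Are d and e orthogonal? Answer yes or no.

d · e = 2·3 + 4·6 + (-5)·6 = 6 + 24 - 30 = 0
Zero, so the vectors are orthogonal.

yes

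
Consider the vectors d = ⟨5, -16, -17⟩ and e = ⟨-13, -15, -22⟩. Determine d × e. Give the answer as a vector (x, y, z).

i: (-16)·(-22) - (-17)·(-15) = 352 - 255 = 97
j: (-17)·(-13) - 5·(-22) = 221 - (-110) = 331
k: 5·(-15) - (-16)·(-13) = -75 - 208 = -283
d × e = (97, 331, -283)

(97, 331, -283)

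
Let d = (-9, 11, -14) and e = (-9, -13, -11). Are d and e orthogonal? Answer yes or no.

no

d · e = (-9)·(-9) + 11·(-13) + (-14)·(-11) = 81 - 143 + 154 = 92
Nonzero, so the vectors are not orthogonal.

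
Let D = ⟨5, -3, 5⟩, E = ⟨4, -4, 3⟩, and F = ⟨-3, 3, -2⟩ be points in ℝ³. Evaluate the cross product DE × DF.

(19, 9, -14)

DE = (-1, -1, -2)
DF = (-8, 6, -7)
i: (-1)·(-7) - (-2)·6 = 7 - (-12) = 19
j: (-2)·(-8) - (-1)·(-7) = 16 - 7 = 9
k: (-1)·6 - (-1)·(-8) = -6 - 8 = -14
DE × DF = (19, 9, -14)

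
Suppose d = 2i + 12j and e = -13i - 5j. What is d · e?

d · e = 2·(-13) + 12·(-5) = -26 - 60 = -86

-86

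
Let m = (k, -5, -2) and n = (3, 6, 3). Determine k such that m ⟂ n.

12

m · n = k·3 + (-5)·6 + (-2)·3 = -36 + 3k
Set equal to 0: 3k = 36, so k = 12.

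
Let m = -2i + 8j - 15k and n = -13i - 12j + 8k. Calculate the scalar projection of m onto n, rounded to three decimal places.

m · n = (-2)·(-13) + 8·(-12) + (-15)·8 = 26 - 96 - 120 = -190
|n| = √(169 + 144 + 64) = √377 ≈ 19.4165
comp_n m = -190 / √377 ≈ -9.785

-9.785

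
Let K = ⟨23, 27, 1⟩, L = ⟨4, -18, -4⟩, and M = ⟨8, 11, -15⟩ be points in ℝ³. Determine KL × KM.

(640, -229, -371)

KL = (-19, -45, -5)
KM = (-15, -16, -16)
i: (-45)·(-16) - (-5)·(-16) = 720 - 80 = 640
j: (-5)·(-15) - (-19)·(-16) = 75 - 304 = -229
k: (-19)·(-16) - (-45)·(-15) = 304 - 675 = -371
KL × KM = (640, -229, -371)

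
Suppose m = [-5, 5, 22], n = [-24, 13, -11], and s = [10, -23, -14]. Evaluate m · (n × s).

n × s:
i: 13·(-14) - (-11)·(-23) = -182 - 253 = -435
j: (-11)·10 - (-24)·(-14) = -110 - 336 = -446
k: (-24)·(-23) - 13·10 = 552 - 130 = 422
n × s = (-435, -446, 422)
m · (n × s) = (-5)·(-435) + 5·(-446) + 22·422 = 2175 - 2230 + 9284 = 9229

9229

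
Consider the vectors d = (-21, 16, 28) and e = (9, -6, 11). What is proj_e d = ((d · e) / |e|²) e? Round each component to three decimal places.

d · e = (-21)·9 + 16·(-6) + 28·11 = -189 - 96 + 308 = 23
|e|² = 81 + 36 + 121 = 238
proj_e d = (23/238) · (9, -6, 11) ≈ (0.870, -0.580, 1.063)

(0.870, -0.580, 1.063)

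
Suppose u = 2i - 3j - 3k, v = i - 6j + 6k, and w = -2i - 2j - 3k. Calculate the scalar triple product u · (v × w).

129

v × w:
i: (-6)·(-3) - 6·(-2) = 18 - (-12) = 30
j: 6·(-2) - 1·(-3) = -12 - (-3) = -9
k: 1·(-2) - (-6)·(-2) = -2 - 12 = -14
v × w = (30, -9, -14)
u · (v × w) = 2·30 + (-3)·(-9) + (-3)·(-14) = 60 + 27 + 42 = 129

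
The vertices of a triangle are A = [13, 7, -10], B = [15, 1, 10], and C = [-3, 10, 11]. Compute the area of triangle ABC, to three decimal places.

208.411

AB = (2, -6, 20),  AC = (-16, 3, 21)
i: (-6)·21 - 20·3 = -126 - 60 = -186
j: 20·(-16) - 2·21 = -320 - 42 = -362
k: 2·3 - (-6)·(-16) = 6 - 96 = -90
AB × AC = (-186, -362, -90)
|AB × AC| = √173740 ≈ 416.8213
area = ½ · 416.8213 ≈ 208.411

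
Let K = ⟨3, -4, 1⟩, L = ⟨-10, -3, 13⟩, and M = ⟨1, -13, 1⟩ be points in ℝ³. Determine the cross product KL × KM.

(108, -24, 119)

KL = (-13, 1, 12)
KM = (-2, -9, 0)
i: 1·0 - 12·(-9) = 0 - (-108) = 108
j: 12·(-2) - (-13)·0 = -24 - 0 = -24
k: (-13)·(-9) - 1·(-2) = 117 - (-2) = 119
KL × KM = (108, -24, 119)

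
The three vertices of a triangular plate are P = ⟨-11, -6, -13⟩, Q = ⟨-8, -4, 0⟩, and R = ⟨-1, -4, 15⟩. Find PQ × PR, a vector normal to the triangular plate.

PQ = (3, 2, 13)
PR = (10, 2, 28)
i: 2·28 - 13·2 = 56 - 26 = 30
j: 13·10 - 3·28 = 130 - 84 = 46
k: 3·2 - 2·10 = 6 - 20 = -14
PQ × PR = (30, 46, -14)

(30, 46, -14)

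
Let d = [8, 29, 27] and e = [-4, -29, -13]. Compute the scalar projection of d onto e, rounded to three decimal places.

d · e = 8·(-4) + 29·(-29) + 27·(-13) = -32 - 841 - 351 = -1224
|e| = √(16 + 841 + 169) = √1026 ≈ 32.0312
comp_e d = -1224 / √1026 ≈ -38.213

-38.213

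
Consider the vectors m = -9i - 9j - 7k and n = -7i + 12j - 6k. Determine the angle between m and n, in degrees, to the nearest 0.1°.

90.8

m · n = (-9)·(-7) + (-9)·12 + (-7)·(-6) = 63 - 108 + 42 = -3
|m|² = 81 + 81 + 49 = 211,  |m| = √211 ≈ 14.525839
|n|² = 49 + 144 + 36 = 229,  |n| = √229 ≈ 15.132746
cos θ = -3 / (14.525839 · 15.132746) ≈ -0.01365
θ = arccos(-0.01365) ≈ 90.8°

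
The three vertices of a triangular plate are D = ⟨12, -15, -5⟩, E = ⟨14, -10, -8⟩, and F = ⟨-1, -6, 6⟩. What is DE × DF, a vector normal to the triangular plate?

(82, 17, 83)

DE = (2, 5, -3)
DF = (-13, 9, 11)
i: 5·11 - (-3)·9 = 55 - (-27) = 82
j: (-3)·(-13) - 2·11 = 39 - 22 = 17
k: 2·9 - 5·(-13) = 18 - (-65) = 83
DE × DF = (82, 17, 83)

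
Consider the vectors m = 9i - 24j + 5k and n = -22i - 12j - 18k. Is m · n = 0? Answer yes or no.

m · n = 9·(-22) + (-24)·(-12) + 5·(-18) = -198 + 288 - 90 = 0
Zero, so the vectors are orthogonal.

yes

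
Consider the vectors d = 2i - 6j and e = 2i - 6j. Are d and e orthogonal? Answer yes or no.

d · e = 2·2 + (-6)·(-6) = 4 + 36 = 40
Nonzero, so the vectors are not orthogonal.

no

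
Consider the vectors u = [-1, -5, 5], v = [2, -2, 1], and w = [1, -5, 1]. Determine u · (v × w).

v × w:
i: (-2)·1 - 1·(-5) = -2 - (-5) = 3
j: 1·1 - 2·1 = 1 - 2 = -1
k: 2·(-5) - (-2)·1 = -10 - (-2) = -8
v × w = (3, -1, -8)
u · (v × w) = (-1)·3 + (-5)·(-1) + 5·(-8) = -3 + 5 - 40 = -38

-38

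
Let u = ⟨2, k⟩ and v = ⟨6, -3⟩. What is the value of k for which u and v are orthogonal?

4

u · v = 2·6 + k·(-3) = 12 - 3k
Set equal to 0: -3k = -12, so k = 4.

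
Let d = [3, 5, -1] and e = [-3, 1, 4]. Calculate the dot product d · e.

d · e = 3·(-3) + 5·1 + (-1)·4 = -9 + 5 - 4 = -8

-8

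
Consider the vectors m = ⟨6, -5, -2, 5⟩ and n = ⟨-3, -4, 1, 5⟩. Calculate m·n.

25

m · n = 6·(-3) + (-5)·(-4) + (-2)·1 + 5·5 = -18 + 20 - 2 + 25 = 25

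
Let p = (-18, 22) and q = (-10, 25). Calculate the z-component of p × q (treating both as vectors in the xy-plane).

-230

(-18)·25 - 22·(-10) = -450 - (-220) = -230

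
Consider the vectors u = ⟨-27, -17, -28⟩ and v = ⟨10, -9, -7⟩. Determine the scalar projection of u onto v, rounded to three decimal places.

u · v = (-27)·10 + (-17)·(-9) + (-28)·(-7) = -270 + 153 + 196 = 79
|v| = √(100 + 81 + 49) = √230 ≈ 15.1658
comp_v u = 79 / √230 ≈ 5.209

5.209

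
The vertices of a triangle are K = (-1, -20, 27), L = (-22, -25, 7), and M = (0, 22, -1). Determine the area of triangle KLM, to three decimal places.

724.430

KL = (-21, -5, -20),  KM = (1, 42, -28)
i: (-5)·(-28) - (-20)·42 = 140 - (-840) = 980
j: (-20)·1 - (-21)·(-28) = -20 - 588 = -608
k: (-21)·42 - (-5)·1 = -882 - (-5) = -877
KL × KM = (980, -608, -877)
|KL × KM| = √2099193 ≈ 1448.8592
area = ½ · 1448.8592 ≈ 724.430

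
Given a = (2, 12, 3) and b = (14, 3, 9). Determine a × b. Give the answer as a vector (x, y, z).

i: 12·9 - 3·3 = 108 - 9 = 99
j: 3·14 - 2·9 = 42 - 18 = 24
k: 2·3 - 12·14 = 6 - 168 = -162
a × b = (99, 24, -162)

(99, 24, -162)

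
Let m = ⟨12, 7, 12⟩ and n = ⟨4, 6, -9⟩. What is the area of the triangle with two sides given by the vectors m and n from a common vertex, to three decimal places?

i: 7·(-9) - 12·6 = -63 - 72 = -135
j: 12·4 - 12·(-9) = 48 - (-108) = 156
k: 12·6 - 7·4 = 72 - 28 = 44
m × n = (-135, 156, 44)
|m × n| = √((-135)² + 156² + 44²) = √44497 ≈ 210.9431
area = ½ · 210.9431 ≈ 105.472

105.472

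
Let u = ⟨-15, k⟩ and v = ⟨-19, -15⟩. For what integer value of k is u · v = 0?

19

u · v = (-15)·(-19) + k·(-15) = 285 - 15k
Set equal to 0: -15k = -285, so k = 19.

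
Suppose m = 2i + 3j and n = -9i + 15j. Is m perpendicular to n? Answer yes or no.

m · n = 2·(-9) + 3·15 = -18 + 45 = 27
Nonzero, so the vectors are not orthogonal.

no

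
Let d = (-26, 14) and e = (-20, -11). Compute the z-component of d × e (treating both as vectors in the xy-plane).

566

(-26)·(-11) - 14·(-20) = 286 - (-280) = 566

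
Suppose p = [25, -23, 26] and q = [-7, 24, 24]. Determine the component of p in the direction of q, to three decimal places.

p · q = 25·(-7) + (-23)·24 + 26·24 = -175 - 552 + 624 = -103
|q| = √(49 + 576 + 576) = √1201 ≈ 34.6554
comp_q p = -103 / √1201 ≈ -2.972

-2.972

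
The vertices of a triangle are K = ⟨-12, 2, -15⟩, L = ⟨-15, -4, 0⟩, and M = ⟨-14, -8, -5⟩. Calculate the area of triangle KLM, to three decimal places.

45.891

KL = (-3, -6, 15),  KM = (-2, -10, 10)
i: (-6)·10 - 15·(-10) = -60 - (-150) = 90
j: 15·(-2) - (-3)·10 = -30 - (-30) = 0
k: (-3)·(-10) - (-6)·(-2) = 30 - 12 = 18
KL × KM = (90, 0, 18)
|KL × KM| = √8424 ≈ 91.7824
area = ½ · 91.7824 ≈ 45.891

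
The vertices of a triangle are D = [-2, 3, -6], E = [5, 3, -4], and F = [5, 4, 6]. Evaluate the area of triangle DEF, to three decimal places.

35.189

DE = (7, 0, 2),  DF = (7, 1, 12)
i: 0·12 - 2·1 = 0 - 2 = -2
j: 2·7 - 7·12 = 14 - 84 = -70
k: 7·1 - 0·7 = 7 - 0 = 7
DE × DF = (-2, -70, 7)
|DE × DF| = √4953 ≈ 70.3776
area = ½ · 70.3776 ≈ 35.189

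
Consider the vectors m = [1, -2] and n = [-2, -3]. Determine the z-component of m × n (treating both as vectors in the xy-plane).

1·(-3) - (-2)·(-2) = -3 - 4 = -7

-7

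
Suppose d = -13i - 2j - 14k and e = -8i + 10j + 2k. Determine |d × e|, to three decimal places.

242.603

i: (-2)·2 - (-14)·10 = -4 - (-140) = 136
j: (-14)·(-8) - (-13)·2 = 112 - (-26) = 138
k: (-13)·10 - (-2)·(-8) = -130 - 16 = -146
d × e = (136, 138, -146)
|d × e| = √(136² + 138² + (-146)²) = √58856 ≈ 242.6026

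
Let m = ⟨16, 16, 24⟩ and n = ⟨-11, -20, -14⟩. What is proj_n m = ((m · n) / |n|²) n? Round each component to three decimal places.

(12.764, 23.208, 16.245)

m · n = 16·(-11) + 16·(-20) + 24·(-14) = -176 - 320 - 336 = -832
|n|² = 121 + 400 + 196 = 717
proj_n m = (-832/717) · (-11, -20, -14) ≈ (12.764, 23.208, 16.245)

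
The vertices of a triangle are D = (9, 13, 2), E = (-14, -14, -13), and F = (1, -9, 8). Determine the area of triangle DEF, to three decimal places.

313.340

DE = (-23, -27, -15),  DF = (-8, -22, 6)
i: (-27)·6 - (-15)·(-22) = -162 - 330 = -492
j: (-15)·(-8) - (-23)·6 = 120 - (-138) = 258
k: (-23)·(-22) - (-27)·(-8) = 506 - 216 = 290
DE × DF = (-492, 258, 290)
|DE × DF| = √392728 ≈ 626.6801
area = ½ · 626.6801 ≈ 313.340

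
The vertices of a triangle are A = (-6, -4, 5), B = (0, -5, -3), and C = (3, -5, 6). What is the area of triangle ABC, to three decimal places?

AB = (6, -1, -8),  AC = (9, -1, 1)
i: (-1)·1 - (-8)·(-1) = -1 - 8 = -9
j: (-8)·9 - 6·1 = -72 - 6 = -78
k: 6·(-1) - (-1)·9 = -6 - (-9) = 3
AB × AC = (-9, -78, 3)
|AB × AC| = √6174 ≈ 78.5748
area = ½ · 78.5748 ≈ 39.287

39.287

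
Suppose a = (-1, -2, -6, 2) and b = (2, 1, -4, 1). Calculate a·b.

22

a · b = (-1)·2 + (-2)·1 + (-6)·(-4) + 2·1 = -2 - 2 + 24 + 2 = 22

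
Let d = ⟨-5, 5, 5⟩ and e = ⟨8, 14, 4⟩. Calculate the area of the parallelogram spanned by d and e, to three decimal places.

i: 5·4 - 5·14 = 20 - 70 = -50
j: 5·8 - (-5)·4 = 40 - (-20) = 60
k: (-5)·14 - 5·8 = -70 - 40 = -110
d × e = (-50, 60, -110)
|d × e| = √((-50)² + 60² + (-110)²) = √18200 ≈ 134.9074

134.907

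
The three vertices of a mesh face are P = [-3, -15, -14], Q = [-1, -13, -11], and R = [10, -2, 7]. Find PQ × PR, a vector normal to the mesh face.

PQ = (2, 2, 3)
PR = (13, 13, 21)
i: 2·21 - 3·13 = 42 - 39 = 3
j: 3·13 - 2·21 = 39 - 42 = -3
k: 2·13 - 2·13 = 26 - 26 = 0
PQ × PR = (3, -3, 0)

(3, -3, 0)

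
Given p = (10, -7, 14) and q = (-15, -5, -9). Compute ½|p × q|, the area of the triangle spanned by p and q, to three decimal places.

i: (-7)·(-9) - 14·(-5) = 63 - (-70) = 133
j: 14·(-15) - 10·(-9) = -210 - (-90) = -120
k: 10·(-5) - (-7)·(-15) = -50 - 105 = -155
p × q = (133, -120, -155)
|p × q| = √(133² + (-120)² + (-155)²) = √56114 ≈ 236.8839
area = ½ · 236.8839 ≈ 118.442

118.442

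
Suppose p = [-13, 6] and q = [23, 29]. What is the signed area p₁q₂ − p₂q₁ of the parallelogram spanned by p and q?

-515

(-13)·29 - 6·23 = -377 - 138 = -515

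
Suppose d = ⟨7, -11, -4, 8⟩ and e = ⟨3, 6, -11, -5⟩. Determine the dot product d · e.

-41

d · e = 7·3 + (-11)·6 + (-4)·(-11) + 8·(-5) = 21 - 66 + 44 - 40 = -41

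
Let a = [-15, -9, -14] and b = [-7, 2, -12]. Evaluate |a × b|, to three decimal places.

184.035

i: (-9)·(-12) - (-14)·2 = 108 - (-28) = 136
j: (-14)·(-7) - (-15)·(-12) = 98 - 180 = -82
k: (-15)·2 - (-9)·(-7) = -30 - 63 = -93
a × b = (136, -82, -93)
|a × b| = √(136² + (-82)² + (-93)²) = √33869 ≈ 184.0353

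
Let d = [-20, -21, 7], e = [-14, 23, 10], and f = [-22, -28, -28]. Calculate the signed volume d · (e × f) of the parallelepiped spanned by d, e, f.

26418

e × f:
i: 23·(-28) - 10·(-28) = -644 - (-280) = -364
j: 10·(-22) - (-14)·(-28) = -220 - 392 = -612
k: (-14)·(-28) - 23·(-22) = 392 - (-506) = 898
e × f = (-364, -612, 898)
d · (e × f) = (-20)·(-364) + (-21)·(-612) + 7·898 = 7280 + 12852 + 6286 = 26418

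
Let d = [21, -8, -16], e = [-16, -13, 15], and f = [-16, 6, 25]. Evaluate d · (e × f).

e × f:
i: (-13)·25 - 15·6 = -325 - 90 = -415
j: 15·(-16) - (-16)·25 = -240 - (-400) = 160
k: (-16)·6 - (-13)·(-16) = -96 - 208 = -304
e × f = (-415, 160, -304)
d · (e × f) = 21·(-415) + (-8)·160 + (-16)·(-304) = -8715 - 1280 + 4864 = -5131

-5131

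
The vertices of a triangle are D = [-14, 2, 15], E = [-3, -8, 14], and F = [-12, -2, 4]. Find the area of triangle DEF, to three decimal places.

80.581

DE = (11, -10, -1),  DF = (2, -4, -11)
i: (-10)·(-11) - (-1)·(-4) = 110 - 4 = 106
j: (-1)·2 - 11·(-11) = -2 - (-121) = 119
k: 11·(-4) - (-10)·2 = -44 - (-20) = -24
DE × DF = (106, 119, -24)
|DE × DF| = √25973 ≈ 161.1614
area = ½ · 161.1614 ≈ 80.581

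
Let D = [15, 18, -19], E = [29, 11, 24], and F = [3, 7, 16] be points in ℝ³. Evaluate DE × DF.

DE = (14, -7, 43)
DF = (-12, -11, 35)
i: (-7)·35 - 43·(-11) = -245 - (-473) = 228
j: 43·(-12) - 14·35 = -516 - 490 = -1006
k: 14·(-11) - (-7)·(-12) = -154 - 84 = -238
DE × DF = (228, -1006, -238)

(228, -1006, -238)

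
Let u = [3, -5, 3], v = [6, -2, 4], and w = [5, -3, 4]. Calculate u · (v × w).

8

v × w:
i: (-2)·4 - 4·(-3) = -8 - (-12) = 4
j: 4·5 - 6·4 = 20 - 24 = -4
k: 6·(-3) - (-2)·5 = -18 - (-10) = -8
v × w = (4, -4, -8)
u · (v × w) = 3·4 + (-5)·(-4) + 3·(-8) = 12 + 20 - 24 = 8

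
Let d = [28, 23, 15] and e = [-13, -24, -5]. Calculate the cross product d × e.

(245, -55, -373)

i: 23·(-5) - 15·(-24) = -115 - (-360) = 245
j: 15·(-13) - 28·(-5) = -195 - (-140) = -55
k: 28·(-24) - 23·(-13) = -672 - (-299) = -373
d × e = (245, -55, -373)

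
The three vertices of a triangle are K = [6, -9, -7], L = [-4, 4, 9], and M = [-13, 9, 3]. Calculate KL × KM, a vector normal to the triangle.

KL = (-10, 13, 16)
KM = (-19, 18, 10)
i: 13·10 - 16·18 = 130 - 288 = -158
j: 16·(-19) - (-10)·10 = -304 - (-100) = -204
k: (-10)·18 - 13·(-19) = -180 - (-247) = 67
KL × KM = (-158, -204, 67)

(-158, -204, 67)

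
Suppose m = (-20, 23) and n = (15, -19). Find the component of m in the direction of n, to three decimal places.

-30.445

m · n = (-20)·15 + 23·(-19) = -300 - 437 = -737
|n| = √(225 + 361) = √586 ≈ 24.2074
comp_n m = -737 / √586 ≈ -30.445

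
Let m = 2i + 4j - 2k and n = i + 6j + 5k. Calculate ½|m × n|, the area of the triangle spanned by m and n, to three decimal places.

i: 4·5 - (-2)·6 = 20 - (-12) = 32
j: (-2)·1 - 2·5 = -2 - 10 = -12
k: 2·6 - 4·1 = 12 - 4 = 8
m × n = (32, -12, 8)
|m × n| = √(32² + (-12)² + 8²) = √1232 ≈ 35.0999
area = ½ · 35.0999 ≈ 17.550

17.550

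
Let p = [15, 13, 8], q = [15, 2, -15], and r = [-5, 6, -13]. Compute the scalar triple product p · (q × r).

5270

q × r:
i: 2·(-13) - (-15)·6 = -26 - (-90) = 64
j: (-15)·(-5) - 15·(-13) = 75 - (-195) = 270
k: 15·6 - 2·(-5) = 90 - (-10) = 100
q × r = (64, 270, 100)
p · (q × r) = 15·64 + 13·270 + 8·100 = 960 + 3510 + 800 = 5270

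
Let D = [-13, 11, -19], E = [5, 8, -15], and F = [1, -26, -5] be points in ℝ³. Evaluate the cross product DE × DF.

(106, -196, -624)

DE = (18, -3, 4)
DF = (14, -37, 14)
i: (-3)·14 - 4·(-37) = -42 - (-148) = 106
j: 4·14 - 18·14 = 56 - 252 = -196
k: 18·(-37) - (-3)·14 = -666 - (-42) = -624
DE × DF = (106, -196, -624)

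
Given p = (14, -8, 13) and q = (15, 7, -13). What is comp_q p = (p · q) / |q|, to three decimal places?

-0.713

p · q = 14·15 + (-8)·7 + 13·(-13) = 210 - 56 - 169 = -15
|q| = √(225 + 49 + 169) = √443 ≈ 21.0476
comp_q p = -15 / √443 ≈ -0.713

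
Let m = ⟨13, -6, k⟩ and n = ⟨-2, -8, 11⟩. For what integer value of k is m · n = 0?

-2

m · n = 13·(-2) + (-6)·(-8) + k·11 = 22 + 11k
Set equal to 0: 11k = -22, so k = -2.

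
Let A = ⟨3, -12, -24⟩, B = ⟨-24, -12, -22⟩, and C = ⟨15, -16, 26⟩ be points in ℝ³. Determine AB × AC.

AB = (-27, 0, 2)
AC = (12, -4, 50)
i: 0·50 - 2·(-4) = 0 - (-8) = 8
j: 2·12 - (-27)·50 = 24 - (-1350) = 1374
k: (-27)·(-4) - 0·12 = 108 - 0 = 108
AB × AC = (8, 1374, 108)

(8, 1374, 108)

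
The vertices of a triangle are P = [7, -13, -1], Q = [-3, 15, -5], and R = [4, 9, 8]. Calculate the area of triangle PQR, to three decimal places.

PQ = (-10, 28, -4),  PR = (-3, 22, 9)
i: 28·9 - (-4)·22 = 252 - (-88) = 340
j: (-4)·(-3) - (-10)·9 = 12 - (-90) = 102
k: (-10)·22 - 28·(-3) = -220 - (-84) = -136
PQ × PR = (340, 102, -136)
|PQ × PR| = √144500 ≈ 380.1316
area = ½ · 380.1316 ≈ 190.066

190.066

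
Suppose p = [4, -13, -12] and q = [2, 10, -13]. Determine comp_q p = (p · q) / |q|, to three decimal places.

p · q = 4·2 + (-13)·10 + (-12)·(-13) = 8 - 130 + 156 = 34
|q| = √(4 + 100 + 169) = √273 ≈ 16.5227
comp_q p = 34 / √273 ≈ 2.058

2.058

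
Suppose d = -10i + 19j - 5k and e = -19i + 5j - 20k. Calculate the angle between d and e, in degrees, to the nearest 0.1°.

51.5

d · e = (-10)·(-19) + 19·5 + (-5)·(-20) = 190 + 95 + 100 = 385
|d|² = 100 + 361 + 25 = 486,  |d| = √486 ≈ 22.045408
|e|² = 361 + 25 + 400 = 786,  |e| = √786 ≈ 28.035692
cos θ = 385 / (22.045408 · 28.035692) ≈ 0.62292
θ = arccos(0.62292) ≈ 51.5°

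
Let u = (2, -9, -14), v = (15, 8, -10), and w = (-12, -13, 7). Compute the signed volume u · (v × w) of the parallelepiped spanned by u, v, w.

1103

v × w:
i: 8·7 - (-10)·(-13) = 56 - 130 = -74
j: (-10)·(-12) - 15·7 = 120 - 105 = 15
k: 15·(-13) - 8·(-12) = -195 - (-96) = -99
v × w = (-74, 15, -99)
u · (v × w) = 2·(-74) + (-9)·15 + (-14)·(-99) = -148 - 135 + 1386 = 1103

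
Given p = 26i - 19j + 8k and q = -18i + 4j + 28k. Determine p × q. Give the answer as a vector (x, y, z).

(-564, -872, -238)

i: (-19)·28 - 8·4 = -532 - 32 = -564
j: 8·(-18) - 26·28 = -144 - 728 = -872
k: 26·4 - (-19)·(-18) = 104 - 342 = -238
p × q = (-564, -872, -238)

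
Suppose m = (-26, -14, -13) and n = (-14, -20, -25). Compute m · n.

m · n = (-26)·(-14) + (-14)·(-20) + (-13)·(-25) = 364 + 280 + 325 = 969

969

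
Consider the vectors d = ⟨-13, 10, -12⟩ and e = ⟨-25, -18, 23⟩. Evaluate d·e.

-131

d · e = (-13)·(-25) + 10·(-18) + (-12)·23 = 325 - 180 - 276 = -131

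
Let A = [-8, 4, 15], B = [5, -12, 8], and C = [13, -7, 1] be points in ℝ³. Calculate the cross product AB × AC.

(147, 35, 193)

AB = (13, -16, -7)
AC = (21, -11, -14)
i: (-16)·(-14) - (-7)·(-11) = 224 - 77 = 147
j: (-7)·21 - 13·(-14) = -147 - (-182) = 35
k: 13·(-11) - (-16)·21 = -143 - (-336) = 193
AB × AC = (147, 35, 193)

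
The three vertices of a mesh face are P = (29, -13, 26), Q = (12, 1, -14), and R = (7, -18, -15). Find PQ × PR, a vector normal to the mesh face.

(-774, 183, 393)

PQ = (-17, 14, -40)
PR = (-22, -5, -41)
i: 14·(-41) - (-40)·(-5) = -574 - 200 = -774
j: (-40)·(-22) - (-17)·(-41) = 880 - 697 = 183
k: (-17)·(-5) - 14·(-22) = 85 - (-308) = 393
PQ × PR = (-774, 183, 393)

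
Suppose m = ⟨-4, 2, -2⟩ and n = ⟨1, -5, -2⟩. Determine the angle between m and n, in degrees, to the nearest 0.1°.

m · n = (-4)·1 + 2·(-5) + (-2)·(-2) = -4 - 10 + 4 = -10
|m|² = 16 + 4 + 4 = 24,  |m| = √24 ≈ 4.898979
|n|² = 1 + 25 + 4 = 30,  |n| = √30 ≈ 5.477226
cos θ = -10 / (4.898979 · 5.477226) ≈ -0.37268
θ = arccos(-0.37268) ≈ 111.9°

111.9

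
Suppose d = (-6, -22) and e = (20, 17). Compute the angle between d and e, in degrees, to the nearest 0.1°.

d · e = (-6)·20 + (-22)·17 = -120 - 374 = -494
|d|² = 36 + 484 = 520,  |d| = √520 ≈ 22.803509
|e|² = 400 + 289 = 689,  |e| = √689 ≈ 26.248809
cos θ = -494 / (22.803509 · 26.248809) ≈ -0.82531
θ = arccos(-0.82531) ≈ 145.6°

145.6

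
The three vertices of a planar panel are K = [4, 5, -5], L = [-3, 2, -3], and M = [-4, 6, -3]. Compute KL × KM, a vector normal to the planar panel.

KL = (-7, -3, 2)
KM = (-8, 1, 2)
i: (-3)·2 - 2·1 = -6 - 2 = -8
j: 2·(-8) - (-7)·2 = -16 - (-14) = -2
k: (-7)·1 - (-3)·(-8) = -7 - 24 = -31
KL × KM = (-8, -2, -31)

(-8, -2, -31)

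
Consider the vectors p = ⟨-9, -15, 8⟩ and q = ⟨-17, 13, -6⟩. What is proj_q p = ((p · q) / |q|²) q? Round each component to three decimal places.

(3.097, -2.368, 1.093)

p · q = (-9)·(-17) + (-15)·13 + 8·(-6) = 153 - 195 - 48 = -90
|q|² = 289 + 169 + 36 = 494
proj_q p = (-90/494) · (-17, 13, -6) ≈ (3.097, -2.368, 1.093)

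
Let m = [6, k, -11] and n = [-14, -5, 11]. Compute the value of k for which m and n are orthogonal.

-41

m · n = 6·(-14) + k·(-5) + (-11)·11 = -205 - 5k
Set equal to 0: -5k = 205, so k = -41.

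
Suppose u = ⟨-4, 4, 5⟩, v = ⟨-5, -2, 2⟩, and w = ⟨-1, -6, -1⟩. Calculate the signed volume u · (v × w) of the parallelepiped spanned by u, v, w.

56

v × w:
i: (-2)·(-1) - 2·(-6) = 2 - (-12) = 14
j: 2·(-1) - (-5)·(-1) = -2 - 5 = -7
k: (-5)·(-6) - (-2)·(-1) = 30 - 2 = 28
v × w = (14, -7, 28)
u · (v × w) = (-4)·14 + 4·(-7) + 5·28 = -56 - 28 + 140 = 56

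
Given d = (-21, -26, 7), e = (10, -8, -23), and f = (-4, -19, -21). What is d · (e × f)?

e × f:
i: (-8)·(-21) - (-23)·(-19) = 168 - 437 = -269
j: (-23)·(-4) - 10·(-21) = 92 - (-210) = 302
k: 10·(-19) - (-8)·(-4) = -190 - 32 = -222
e × f = (-269, 302, -222)
d · (e × f) = (-21)·(-269) + (-26)·302 + 7·(-222) = 5649 - 7852 - 1554 = -3757

-3757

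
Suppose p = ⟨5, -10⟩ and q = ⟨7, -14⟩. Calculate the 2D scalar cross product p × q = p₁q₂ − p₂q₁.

5·(-14) - (-10)·7 = -70 - (-70) = 0

0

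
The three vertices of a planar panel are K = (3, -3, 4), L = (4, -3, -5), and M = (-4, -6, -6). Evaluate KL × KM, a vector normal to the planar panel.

(-27, 73, -3)

KL = (1, 0, -9)
KM = (-7, -3, -10)
i: 0·(-10) - (-9)·(-3) = 0 - 27 = -27
j: (-9)·(-7) - 1·(-10) = 63 - (-10) = 73
k: 1·(-3) - 0·(-7) = -3 - 0 = -3
KL × KM = (-27, 73, -3)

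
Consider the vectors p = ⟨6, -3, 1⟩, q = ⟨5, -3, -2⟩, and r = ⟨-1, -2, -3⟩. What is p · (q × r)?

-34

q × r:
i: (-3)·(-3) - (-2)·(-2) = 9 - 4 = 5
j: (-2)·(-1) - 5·(-3) = 2 - (-15) = 17
k: 5·(-2) - (-3)·(-1) = -10 - 3 = -13
q × r = (5, 17, -13)
p · (q × r) = 6·5 + (-3)·17 + 1·(-13) = 30 - 51 - 13 = -34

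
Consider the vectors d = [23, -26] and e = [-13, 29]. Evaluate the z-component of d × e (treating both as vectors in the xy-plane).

329

23·29 - (-26)·(-13) = 667 - 338 = 329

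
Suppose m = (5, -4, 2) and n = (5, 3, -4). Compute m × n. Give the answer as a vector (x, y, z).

(10, 30, 35)

i: (-4)·(-4) - 2·3 = 16 - 6 = 10
j: 2·5 - 5·(-4) = 10 - (-20) = 30
k: 5·3 - (-4)·5 = 15 - (-20) = 35
m × n = (10, 30, 35)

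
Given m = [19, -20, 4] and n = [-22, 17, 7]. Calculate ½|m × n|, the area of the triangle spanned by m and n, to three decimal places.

i: (-20)·7 - 4·17 = -140 - 68 = -208
j: 4·(-22) - 19·7 = -88 - 133 = -221
k: 19·17 - (-20)·(-22) = 323 - 440 = -117
m × n = (-208, -221, -117)
|m × n| = √((-208)² + (-221)² + (-117)²) = √105794 ≈ 325.2599
area = ½ · 325.2599 ≈ 162.630

162.630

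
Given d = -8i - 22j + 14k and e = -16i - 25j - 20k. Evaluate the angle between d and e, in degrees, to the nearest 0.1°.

65.9

d · e = (-8)·(-16) + (-22)·(-25) + 14·(-20) = 128 + 550 - 280 = 398
|d|² = 64 + 484 + 196 = 744,  |d| = √744 ≈ 27.276363
|e|² = 256 + 625 + 400 = 1281,  |e| = √1281 ≈ 35.791060
cos θ = 398 / (27.276363 · 35.791060) ≈ 0.40768
θ = arccos(0.40768) ≈ 65.9°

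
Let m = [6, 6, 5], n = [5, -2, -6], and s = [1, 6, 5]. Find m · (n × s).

n × s:
i: (-2)·5 - (-6)·6 = -10 - (-36) = 26
j: (-6)·1 - 5·5 = -6 - 25 = -31
k: 5·6 - (-2)·1 = 30 - (-2) = 32
n × s = (26, -31, 32)
m · (n × s) = 6·26 + 6·(-31) + 5·32 = 156 - 186 + 160 = 130

130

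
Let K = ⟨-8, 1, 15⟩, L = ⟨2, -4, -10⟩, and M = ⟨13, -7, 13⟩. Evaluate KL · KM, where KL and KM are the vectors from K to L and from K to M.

300

KL = L − K = (10, -5, -25)
KM = M − K = (21, -8, -2)
KL · KM = 10·21 + (-5)·(-8) + (-25)·(-2) = 210 + 40 + 50 = 300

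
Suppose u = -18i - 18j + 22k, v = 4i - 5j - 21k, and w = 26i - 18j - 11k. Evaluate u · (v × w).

v × w:
i: (-5)·(-11) - (-21)·(-18) = 55 - 378 = -323
j: (-21)·26 - 4·(-11) = -546 - (-44) = -502
k: 4·(-18) - (-5)·26 = -72 - (-130) = 58
v × w = (-323, -502, 58)
u · (v × w) = (-18)·(-323) + (-18)·(-502) + 22·58 = 5814 + 9036 + 1276 = 16126

16126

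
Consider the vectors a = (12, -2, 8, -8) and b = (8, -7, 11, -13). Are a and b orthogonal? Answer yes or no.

no

a · b = 12·8 + (-2)·(-7) + 8·11 + (-8)·(-13) = 96 + 14 + 88 + 104 = 302
Nonzero, so the vectors are not orthogonal.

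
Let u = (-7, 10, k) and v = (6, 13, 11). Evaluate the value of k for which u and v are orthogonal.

u · v = (-7)·6 + 10·13 + k·11 = 88 + 11k
Set equal to 0: 11k = -88, so k = -8.

-8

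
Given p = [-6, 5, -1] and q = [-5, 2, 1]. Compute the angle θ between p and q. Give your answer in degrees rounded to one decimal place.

25.3

p · q = (-6)·(-5) + 5·2 + (-1)·1 = 30 + 10 - 1 = 39
|p|² = 36 + 25 + 1 = 62,  |p| = √62 ≈ 7.874008
|q|² = 25 + 4 + 1 = 30,  |q| = √30 ≈ 5.477226
cos θ = 39 / (7.874008 · 5.477226) ≈ 0.90429
θ = arccos(0.90429) ≈ 25.3°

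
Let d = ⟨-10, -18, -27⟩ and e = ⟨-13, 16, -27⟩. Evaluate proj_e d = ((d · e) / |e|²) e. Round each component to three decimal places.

d · e = (-10)·(-13) + (-18)·16 + (-27)·(-27) = 130 - 288 + 729 = 571
|e|² = 169 + 256 + 729 = 1154
proj_e d = (571/1154) · (-13, 16, -27) ≈ (-6.432, 7.917, -13.360)

(-6.432, 7.917, -13.360)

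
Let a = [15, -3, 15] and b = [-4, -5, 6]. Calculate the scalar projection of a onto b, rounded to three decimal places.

5.128

a · b = 15·(-4) + (-3)·(-5) + 15·6 = -60 + 15 + 90 = 45
|b| = √(16 + 25 + 36) = √77 ≈ 8.7750
comp_b a = 45 / √77 ≈ 5.128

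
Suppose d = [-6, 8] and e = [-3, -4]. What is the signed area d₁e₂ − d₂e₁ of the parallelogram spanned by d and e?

48

(-6)·(-4) - 8·(-3) = 24 - (-24) = 48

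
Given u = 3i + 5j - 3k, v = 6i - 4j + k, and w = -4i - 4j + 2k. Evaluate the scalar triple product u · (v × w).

v × w:
i: (-4)·2 - 1·(-4) = -8 - (-4) = -4
j: 1·(-4) - 6·2 = -4 - 12 = -16
k: 6·(-4) - (-4)·(-4) = -24 - 16 = -40
v × w = (-4, -16, -40)
u · (v × w) = 3·(-4) + 5·(-16) + (-3)·(-40) = -12 - 80 + 120 = 28

28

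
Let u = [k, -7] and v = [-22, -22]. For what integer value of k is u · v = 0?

7

u · v = k·(-22) + (-7)·(-22) = 154 - 22k
Set equal to 0: -22k = -154, so k = 7.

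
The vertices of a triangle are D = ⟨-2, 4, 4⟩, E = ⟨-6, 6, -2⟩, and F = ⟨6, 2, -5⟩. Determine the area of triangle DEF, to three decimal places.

DE = (-4, 2, -6),  DF = (8, -2, -9)
i: 2·(-9) - (-6)·(-2) = -18 - 12 = -30
j: (-6)·8 - (-4)·(-9) = -48 - 36 = -84
k: (-4)·(-2) - 2·8 = 8 - 16 = -8
DE × DF = (-30, -84, -8)
|DE × DF| = √8020 ≈ 89.5545
area = ½ · 89.5545 ≈ 44.777

44.777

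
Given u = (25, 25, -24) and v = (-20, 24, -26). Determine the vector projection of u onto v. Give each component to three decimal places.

(-8.765, 10.518, -11.395)

u · v = 25·(-20) + 25·24 + (-24)·(-26) = -500 + 600 + 624 = 724
|v|² = 400 + 576 + 676 = 1652
proj_v u = (724/1652) · (-20, 24, -26) ≈ (-8.765, 10.518, -11.395)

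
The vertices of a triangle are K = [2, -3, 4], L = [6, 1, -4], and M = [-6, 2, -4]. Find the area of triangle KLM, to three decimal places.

KL = (4, 4, -8),  KM = (-8, 5, -8)
i: 4·(-8) - (-8)·5 = -32 - (-40) = 8
j: (-8)·(-8) - 4·(-8) = 64 - (-32) = 96
k: 4·5 - 4·(-8) = 20 - (-32) = 52
KL × KM = (8, 96, 52)
|KL × KM| = √11984 ≈ 109.4715
area = ½ · 109.4715 ≈ 54.736

54.736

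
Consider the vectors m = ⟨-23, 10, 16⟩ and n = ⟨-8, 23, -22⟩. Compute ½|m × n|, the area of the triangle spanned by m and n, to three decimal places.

i: 10·(-22) - 16·23 = -220 - 368 = -588
j: 16·(-8) - (-23)·(-22) = -128 - 506 = -634
k: (-23)·23 - 10·(-8) = -529 - (-80) = -449
m × n = (-588, -634, -449)
|m × n| = √((-588)² + (-634)² + (-449)²) = √949301 ≈ 974.3208
area = ½ · 974.3208 ≈ 487.160

487.160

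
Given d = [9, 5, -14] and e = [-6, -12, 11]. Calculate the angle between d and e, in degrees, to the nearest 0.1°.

152.7

d · e = 9·(-6) + 5·(-12) + (-14)·11 = -54 - 60 - 154 = -268
|d|² = 81 + 25 + 196 = 302,  |d| = √302 ≈ 17.378147
|e|² = 36 + 144 + 121 = 301,  |e| = √301 ≈ 17.349352
cos θ = -268 / (17.378147 · 17.349352) ≈ -0.88889
θ = arccos(-0.88889) ≈ 152.7°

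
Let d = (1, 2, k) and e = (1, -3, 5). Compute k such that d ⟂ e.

d · e = 1·1 + 2·(-3) + k·5 = -5 + 5k
Set equal to 0: 5k = 5, so k = 1.

1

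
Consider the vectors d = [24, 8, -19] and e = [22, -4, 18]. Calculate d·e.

154

d · e = 24·22 + 8·(-4) + (-19)·18 = 528 - 32 - 342 = 154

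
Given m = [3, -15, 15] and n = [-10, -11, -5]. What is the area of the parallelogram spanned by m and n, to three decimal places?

i: (-15)·(-5) - 15·(-11) = 75 - (-165) = 240
j: 15·(-10) - 3·(-5) = -150 - (-15) = -135
k: 3·(-11) - (-15)·(-10) = -33 - 150 = -183
m × n = (240, -135, -183)
|m × n| = √(240² + (-135)² + (-183)²) = √109314 ≈ 330.6267

330.627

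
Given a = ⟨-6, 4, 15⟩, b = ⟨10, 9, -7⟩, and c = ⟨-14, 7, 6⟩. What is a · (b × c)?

2474

b × c:
i: 9·6 - (-7)·7 = 54 - (-49) = 103
j: (-7)·(-14) - 10·6 = 98 - 60 = 38
k: 10·7 - 9·(-14) = 70 - (-126) = 196
b × c = (103, 38, 196)
a · (b × c) = (-6)·103 + 4·38 + 15·196 = -618 + 152 + 2940 = 2474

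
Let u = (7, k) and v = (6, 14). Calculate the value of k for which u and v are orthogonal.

u · v = 7·6 + k·14 = 42 + 14k
Set equal to 0: 14k = -42, so k = -3.

-3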